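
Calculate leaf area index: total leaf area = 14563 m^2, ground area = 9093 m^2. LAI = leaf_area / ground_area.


LAI = 14563 / 9093 = 1.6016 ≈ 1.60

1.60


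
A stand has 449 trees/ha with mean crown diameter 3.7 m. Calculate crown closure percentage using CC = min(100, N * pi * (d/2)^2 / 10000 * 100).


(d/2)^2 = (3.7/2)^2 = 1.85^2 = 3.4225
Crown area = 3.141593 * 3.4225 = 10.7521 m^2
N * area / 10000 * 100 = 449 * 10.7521 / 10000 * 100 = 48.2769
CC = min(100, 48.2769) = 48.2769 ≈ 48.3%

48.3%


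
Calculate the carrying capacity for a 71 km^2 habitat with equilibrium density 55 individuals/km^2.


K = 55 * 71 = 3905 individuals

3905 individuals


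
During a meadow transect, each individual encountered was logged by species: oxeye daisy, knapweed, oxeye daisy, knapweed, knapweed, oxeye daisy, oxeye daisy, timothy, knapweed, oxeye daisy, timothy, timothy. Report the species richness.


Total individuals logged = 12
Distinct species (count of individuals): oxeye daisy (5), knapweed (4), timothy (3)
Species richness = number of distinct species = 3

3


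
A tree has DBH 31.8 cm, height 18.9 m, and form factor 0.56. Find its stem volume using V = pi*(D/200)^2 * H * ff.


(D/200)^2 = (31.8/200)^2 = 0.159^2 = 0.025281
BA = 3.141593 * 0.025281 = 0.0794226 m^2
V = 0.0794226 * 18.9 * 0.56 = 0.840609 ≈ 0.841 m^3

0.841 m^3


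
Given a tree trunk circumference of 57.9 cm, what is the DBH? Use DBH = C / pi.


DBH = C / pi = 57.9 / 3.141593 = 18.4301 ≈ 18.43 cm

18.43 cm


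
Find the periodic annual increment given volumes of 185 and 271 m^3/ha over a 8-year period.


PAI = (V2 - V1) / period = (271 - 185) / 8 = 86 / 8 = 10.75 m^3/ha/yr

10.75 m^3/ha/yr


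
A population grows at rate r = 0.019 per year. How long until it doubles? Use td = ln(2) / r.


td = ln(2) / 0.019 = 0.693147 / 0.019 = 36.4814 ≈ 36.5 years

36.5 years


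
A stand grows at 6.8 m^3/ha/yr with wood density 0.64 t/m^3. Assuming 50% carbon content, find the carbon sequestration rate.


C = 6.8 * 0.64 * 0.5 = 2.176 ≈ 2.18 t C/ha/yr

2.18 t C/ha/yr


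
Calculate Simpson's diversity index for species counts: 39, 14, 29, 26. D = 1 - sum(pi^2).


Total N = 39 + 14 + 29 + 26 = 108
Per-species terms:
  p = 39/108 = 0.361111; p^2 = 0.361111^2 = 0.130401
  p = 14/108 = 0.129630; p^2 = 0.129630^2 = 0.016804
  p = 29/108 = 0.268519; p^2 = 0.268519^2 = 0.072102
  p = 26/108 = 0.240741; p^2 = 0.240741^2 = 0.057956
sum(p^2) = 0.130401 + 0.016804 + 0.072102 + 0.057956 = 0.277263
D = 1 - 0.277263 = 0.722737 ≈ 0.7227

0.7227


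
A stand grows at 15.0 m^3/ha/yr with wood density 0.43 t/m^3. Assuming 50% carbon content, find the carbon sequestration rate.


C = 15.0 * 0.43 * 0.5 = 3.225 ≈ 3.23 t C/ha/yr

3.23 t C/ha/yr


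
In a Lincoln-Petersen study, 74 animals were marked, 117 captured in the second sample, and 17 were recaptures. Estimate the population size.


N = M * C / R = 74 * 117 / 17 = 8658 / 17 = 509.29 ≈ 509

509 individuals


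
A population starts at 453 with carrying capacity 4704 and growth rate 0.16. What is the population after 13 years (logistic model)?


(K - N0)/N0 = (4704 - 453)/453 = 4251/453 = 9.38411
r*t = 0.16 * 13 = 2.08; exp(-2.08) = 0.124930
9.38411 * 0.124930 = 1.17236
1 + 1.17236 = 2.17236
N = 4704 / 2.17236 = 2165.39 ≈ 2165

2165


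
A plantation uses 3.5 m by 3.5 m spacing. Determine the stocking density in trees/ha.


N = 10000 / 3.5^2 = 10000 / 12.25 = 816.327 ≈ 816 trees/ha

816 trees/ha


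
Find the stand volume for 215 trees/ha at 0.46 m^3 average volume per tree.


V_stand = 215 * 0.46 = 98.9 m^3/ha

98.9 m^3/ha


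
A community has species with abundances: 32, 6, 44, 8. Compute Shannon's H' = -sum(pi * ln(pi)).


Total N = 32 + 6 + 44 + 8 = 90
Per-species terms:
  p = 32/90 = 0.355556; ln(p) = -1.034073; p*ln(p) = 0.355556 * (-1.034073) = -0.367671
  p = 6/90 = 0.066667; ln(p) = -2.708045; p*ln(p) = 0.066667 * (-2.708045) = -0.180537
  p = 44/90 = 0.488889; ln(p) = -0.715620; p*ln(p) = 0.488889 * (-0.715620) = -0.349859
  p = 8/90 = 0.088889; ln(p) = -2.420367; p*ln(p) = 0.088889 * (-2.420367) = -0.215144
sum(p*ln(p)) = (-0.367671) + (-0.180537) + (-0.349859) + (-0.215144) = -1.113211
H' = -(-1.113211) = 1.113211 ≈ 1.1132

1.1132


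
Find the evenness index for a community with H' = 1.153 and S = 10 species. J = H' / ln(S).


ln(10) = 2.30259
J = H' / ln(S) = 1.153 / 2.30259 = 0.500740 ≈ 0.5007

0.5007


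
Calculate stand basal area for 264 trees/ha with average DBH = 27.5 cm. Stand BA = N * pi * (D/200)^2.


(D/200)^2 = (27.5/200)^2 = 0.1375^2 = 0.01890625
Individual BA = 3.141593 * 0.01890625 = 0.0593957 m^2
Stand BA = 264 * 0.0593957 = 15.6805 ≈ 15.68 m^2/ha

15.68 m^2/ha


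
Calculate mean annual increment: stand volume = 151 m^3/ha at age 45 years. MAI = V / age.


MAI = 151 / 45 = 3.3556 ≈ 3.36 m^3/ha/yr

3.36 m^3/ha/yr


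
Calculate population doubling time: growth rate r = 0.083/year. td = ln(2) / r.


td = ln(2) / 0.083 = 0.693147 / 0.083 = 8.35117 ≈ 8.4 years

8.4 years


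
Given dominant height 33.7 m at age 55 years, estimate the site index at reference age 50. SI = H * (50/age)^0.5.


50/55 = 0.909091
(0.909091)^0.5 = 0.953463
SI = 33.7 * 0.953463 = 32.1317 ≈ 32.1 m

32.1 m


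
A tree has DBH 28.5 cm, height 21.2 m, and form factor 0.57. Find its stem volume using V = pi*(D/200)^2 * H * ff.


(D/200)^2 = (28.5/200)^2 = 0.1425^2 = 0.02030625
BA = 3.141593 * 0.02030625 = 0.0637940 m^2
V = 0.0637940 * 21.2 * 0.57 = 0.770887 ≈ 0.771 m^3

0.771 m^3


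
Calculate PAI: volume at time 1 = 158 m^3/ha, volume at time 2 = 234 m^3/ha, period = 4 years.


PAI = (V2 - V1) / period = (234 - 158) / 4 = 76 / 4 = 19.00 m^3/ha/yr

19.00 m^3/ha/yr


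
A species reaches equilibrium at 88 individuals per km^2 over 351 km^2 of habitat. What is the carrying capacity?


K = 88 * 351 = 30888 individuals

30888 individuals


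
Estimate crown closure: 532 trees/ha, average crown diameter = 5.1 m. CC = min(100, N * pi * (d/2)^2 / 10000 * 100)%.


(d/2)^2 = (5.1/2)^2 = 2.55^2 = 6.5025
Crown area = 3.141593 * 6.5025 = 20.4282 m^2
N * area / 10000 * 100 = 532 * 20.4282 / 10000 * 100 = 108.678
CC = min(100, 108.678) = 100%

100%


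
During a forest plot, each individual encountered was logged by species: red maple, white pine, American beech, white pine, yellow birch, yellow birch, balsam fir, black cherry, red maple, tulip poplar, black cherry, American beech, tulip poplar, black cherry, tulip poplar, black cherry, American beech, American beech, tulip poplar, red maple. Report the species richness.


Total individuals logged = 20
Distinct species (count of individuals): red maple (3), white pine (2), American beech (4), yellow birch (2), balsam fir (1), black cherry (4), tulip poplar (4)
Species richness = number of distinct species = 7

7


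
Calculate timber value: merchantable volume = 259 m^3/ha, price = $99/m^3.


Value = 259 * 99 = $25641/ha

$25641/ha


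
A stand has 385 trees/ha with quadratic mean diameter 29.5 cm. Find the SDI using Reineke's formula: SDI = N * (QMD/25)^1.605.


QMD/25 = 29.5/25 = 1.18
(1.18)^1.605 = exp(1.605 * ln(1.18)) = exp(1.605 * 0.165514) = exp(0.265650) = 1.30428
SDI = 385 * 1.30428 = 502.148 ≈ 502

502


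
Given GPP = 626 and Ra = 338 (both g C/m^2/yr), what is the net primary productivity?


NPP = GPP - Ra = 626 - 338 = 288 g C/m^2/yr

288 g C/m^2/yr


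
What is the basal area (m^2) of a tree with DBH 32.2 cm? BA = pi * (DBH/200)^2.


D/200 = 32.2/200 = 0.161 m
(D/200)^2 = 0.161^2 = 0.025921
BA = 3.141593 * 0.025921 = 0.0814332 ≈ 0.0814 m^2

0.0814 m^2


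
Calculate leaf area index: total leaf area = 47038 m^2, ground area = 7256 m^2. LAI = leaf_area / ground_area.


LAI = 47038 / 7256 = 6.4826 ≈ 6.48

6.48


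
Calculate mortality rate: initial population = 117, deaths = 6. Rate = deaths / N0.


Mortality rate = 6 / 117 = 0.051282 ≈ 0.0513

0.0513


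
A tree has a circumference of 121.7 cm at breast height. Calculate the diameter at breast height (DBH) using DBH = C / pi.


DBH = C / pi = 121.7 / 3.141593 = 38.7383 ≈ 38.74 cm

38.74 cm


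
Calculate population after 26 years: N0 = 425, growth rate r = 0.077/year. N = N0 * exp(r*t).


r*t = 0.077 * 26 = 2.002
exp(2.002) = 7.40385
N = 425 * 7.40385 = 3146.64 ≈ 3147

3147


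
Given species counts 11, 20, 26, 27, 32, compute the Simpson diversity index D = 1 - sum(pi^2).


Total N = 11 + 20 + 26 + 27 + 32 = 116
Per-species terms:
  p = 11/116 = 0.094828; p^2 = 0.094828^2 = 0.008992
  p = 20/116 = 0.172414; p^2 = 0.172414^2 = 0.029727
  p = 26/116 = 0.224138; p^2 = 0.224138^2 = 0.050238
  p = 27/116 = 0.232759; p^2 = 0.232759^2 = 0.054177
  p = 32/116 = 0.275862; p^2 = 0.275862^2 = 0.076100
sum(p^2) = 0.008992 + 0.029727 + 0.050238 + 0.054177 + 0.076100 = 0.219234
D = 1 - 0.219234 = 0.780766 ≈ 0.7808

0.7808


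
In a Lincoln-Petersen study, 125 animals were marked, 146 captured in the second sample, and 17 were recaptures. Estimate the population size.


N = M * C / R = 125 * 146 / 17 = 18250 / 17 = 1073.53 ≈ 1074

1074 individuals


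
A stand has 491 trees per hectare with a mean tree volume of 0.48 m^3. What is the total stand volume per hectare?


V_stand = 491 * 0.48 = 235.68 ≈ 235.7 m^3/ha

235.7 m^3/ha


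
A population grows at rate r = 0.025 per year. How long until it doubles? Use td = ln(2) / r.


td = ln(2) / 0.025 = 0.693147 / 0.025 = 27.7259 ≈ 27.7 years

27.7 years


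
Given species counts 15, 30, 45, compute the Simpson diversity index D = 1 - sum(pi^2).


Total N = 15 + 30 + 45 = 90
Per-species terms:
  p = 15/90 = 0.166667; p^2 = 0.166667^2 = 0.027778
  p = 30/90 = 0.333333; p^2 = 0.333333^2 = 0.111111
  p = 45/90 = 0.500000; p^2 = 0.500000^2 = 0.250000
sum(p^2) = 0.027778 + 0.111111 + 0.250000 = 0.388889
D = 1 - 0.388889 = 0.611111 ≈ 0.6111

0.6111


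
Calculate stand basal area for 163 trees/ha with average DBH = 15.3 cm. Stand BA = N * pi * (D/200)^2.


(D/200)^2 = (15.3/200)^2 = 0.0765^2 = 0.00585225
Individual BA = 3.141593 * 0.00585225 = 0.0183854 m^2
Stand BA = 163 * 0.0183854 = 2.99682 ≈ 3.00 m^2/ha

3.00 m^2/ha


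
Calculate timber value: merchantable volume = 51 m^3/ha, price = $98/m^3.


Value = 51 * 98 = $4998/ha

$4998/ha


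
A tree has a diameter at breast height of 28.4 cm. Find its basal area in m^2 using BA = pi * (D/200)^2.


D/200 = 28.4/200 = 0.142 m
(D/200)^2 = 0.142^2 = 0.020164
BA = 3.141593 * 0.020164 = 0.0633471 ≈ 0.0633 m^2

0.0633 m^2


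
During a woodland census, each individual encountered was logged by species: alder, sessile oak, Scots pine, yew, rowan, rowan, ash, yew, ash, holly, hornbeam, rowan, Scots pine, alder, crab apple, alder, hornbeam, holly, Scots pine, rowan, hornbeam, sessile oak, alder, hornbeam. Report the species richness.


Total individuals logged = 24
Distinct species (count of individuals): alder (4), sessile oak (2), Scots pine (3), yew (2), rowan (4), ash (2), holly (2), hornbeam (4), crab apple (1)
Species richness = number of distinct species = 9

9


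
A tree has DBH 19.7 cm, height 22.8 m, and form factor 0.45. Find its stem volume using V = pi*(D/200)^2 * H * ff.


(D/200)^2 = (19.7/200)^2 = 0.0985^2 = 0.00970225
BA = 3.141593 * 0.00970225 = 0.0304805 m^2
V = 0.0304805 * 22.8 * 0.45 = 0.312730 ≈ 0.313 m^3

0.313 m^3


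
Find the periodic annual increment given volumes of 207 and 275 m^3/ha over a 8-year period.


PAI = (V2 - V1) / period = (275 - 207) / 8 = 68 / 8 = 8.50 m^3/ha/yr

8.50 m^3/ha/yr


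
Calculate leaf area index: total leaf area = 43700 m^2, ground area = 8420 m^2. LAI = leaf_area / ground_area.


LAI = 43700 / 8420 = 5.1900 ≈ 5.19

5.19


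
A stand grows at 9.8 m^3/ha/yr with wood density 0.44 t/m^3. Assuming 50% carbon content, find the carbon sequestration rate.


C = 9.8 * 0.44 * 0.5 = 2.156 ≈ 2.16 t C/ha/yr

2.16 t C/ha/yr


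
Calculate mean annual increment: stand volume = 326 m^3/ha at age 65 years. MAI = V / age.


MAI = 326 / 65 = 5.0154 ≈ 5.02 m^3/ha/yr

5.02 m^3/ha/yr


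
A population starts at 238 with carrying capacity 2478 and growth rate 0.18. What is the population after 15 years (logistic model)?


(K - N0)/N0 = (2478 - 238)/238 = 2240/238 = 9.41176
r*t = 0.18 * 15 = 2.7; exp(-2.7) = 0.0672055
9.41176 * 0.0672055 = 0.632522
1 + 0.632522 = 1.63252
N = 2478 / 1.63252 = 1517.90 ≈ 1518

1518


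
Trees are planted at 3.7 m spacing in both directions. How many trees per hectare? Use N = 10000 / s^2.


N = 10000 / 3.7^2 = 10000 / 13.69 = 730.460 ≈ 730 trees/ha

730 trees/ha


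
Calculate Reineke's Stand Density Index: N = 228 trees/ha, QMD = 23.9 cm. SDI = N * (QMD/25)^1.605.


QMD/25 = 23.9/25 = 0.956
(0.956)^1.605 = exp(1.605 * ln(0.956)) = exp(1.605 * (-0.0449974)) = exp(-0.0722208) = 0.930325
SDI = 228 * 0.930325 = 212.114 ≈ 212

212


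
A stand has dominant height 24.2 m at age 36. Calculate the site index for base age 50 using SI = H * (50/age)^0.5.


50/36 = 1.38889
(1.38889)^0.5 = 1.17851
SI = 24.2 * 1.17851 = 28.5199 ≈ 28.5 m

28.5 m


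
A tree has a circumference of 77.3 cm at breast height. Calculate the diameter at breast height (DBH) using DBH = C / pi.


DBH = C / pi = 77.3 / 3.141593 = 24.6054 ≈ 24.61 cm

24.61 cm


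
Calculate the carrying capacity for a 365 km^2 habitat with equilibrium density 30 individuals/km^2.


K = 30 * 365 = 10950 individuals

10950 individuals


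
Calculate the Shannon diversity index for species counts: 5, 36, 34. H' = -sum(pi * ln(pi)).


Total N = 5 + 36 + 34 = 75
Per-species terms:
  p = 5/75 = 0.066667; ln(p) = -2.708045; p*ln(p) = 0.066667 * (-2.708045) = -0.180537
  p = 36/75 = 0.480000; ln(p) = -0.733969; p*ln(p) = 0.480000 * (-0.733969) = -0.352305
  p = 34/75 = 0.453333; ln(p) = -0.791128; p*ln(p) = 0.453333 * (-0.791128) = -0.358644
sum(p*ln(p)) = (-0.180537) + (-0.352305) + (-0.358644) = -0.891486
H' = -(-0.891486) = 0.891486 ≈ 0.8915

0.8915


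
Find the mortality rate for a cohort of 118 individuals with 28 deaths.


Mortality rate = 28 / 118 = 0.237288 ≈ 0.2373

0.2373


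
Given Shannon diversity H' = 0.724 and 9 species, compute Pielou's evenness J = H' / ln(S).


ln(9) = 2.19722
J = H' / ln(S) = 0.724 / 2.19722 = 0.329507 ≈ 0.3295

0.3295


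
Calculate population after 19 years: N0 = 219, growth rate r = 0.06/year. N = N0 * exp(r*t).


r*t = 0.06 * 19 = 1.14
exp(1.14) = 3.12677
N = 219 * 3.12677 = 684.763 ≈ 685

685


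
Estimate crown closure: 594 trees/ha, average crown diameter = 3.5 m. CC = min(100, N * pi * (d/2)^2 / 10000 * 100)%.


(d/2)^2 = (3.5/2)^2 = 1.75^2 = 3.0625
Crown area = 3.141593 * 3.0625 = 9.62113 m^2
N * area / 10000 * 100 = 594 * 9.62113 / 10000 * 100 = 57.1495
CC = min(100, 57.1495) = 57.1495 ≈ 57.1%

57.1%


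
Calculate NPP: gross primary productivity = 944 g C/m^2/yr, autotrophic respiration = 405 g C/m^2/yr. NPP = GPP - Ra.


NPP = GPP - Ra = 944 - 405 = 539 g C/m^2/yr

539 g C/m^2/yr


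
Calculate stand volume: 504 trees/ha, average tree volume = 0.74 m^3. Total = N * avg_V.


V_stand = 504 * 0.74 = 372.96 ≈ 373.0 m^3/ha

373.0 m^3/ha


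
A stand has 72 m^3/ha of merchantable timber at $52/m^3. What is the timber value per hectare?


Value = 72 * 52 = $3744/ha

$3744/ha


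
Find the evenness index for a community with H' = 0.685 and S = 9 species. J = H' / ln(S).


ln(9) = 2.19722
J = H' / ln(S) = 0.685 / 2.19722 = 0.311758 ≈ 0.3118

0.3118


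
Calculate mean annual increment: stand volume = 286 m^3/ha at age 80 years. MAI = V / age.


MAI = 286 / 80 = 3.5750 ≈ 3.58 m^3/ha/yr

3.58 m^3/ha/yr


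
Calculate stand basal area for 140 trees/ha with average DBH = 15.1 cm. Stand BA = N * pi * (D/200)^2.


(D/200)^2 = (15.1/200)^2 = 0.0755^2 = 0.00570025
Individual BA = 3.141593 * 0.00570025 = 0.0179079 m^2
Stand BA = 140 * 0.0179079 = 2.50711 ≈ 2.51 m^2/ha

2.51 m^2/ha


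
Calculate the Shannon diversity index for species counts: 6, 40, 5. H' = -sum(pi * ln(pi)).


Total N = 6 + 40 + 5 = 51
Per-species terms:
  p = 6/51 = 0.117647; ln(p) = -2.140067; p*ln(p) = 0.117647 * (-2.140067) = -0.251772
  p = 40/51 = 0.784314; ln(p) = -0.242946; p*ln(p) = 0.784314 * (-0.242946) = -0.190546
  p = 5/51 = 0.098039; ln(p) = -2.322390; p*ln(p) = 0.098039 * (-2.322390) = -0.227685
sum(p*ln(p)) = (-0.251772) + (-0.190546) + (-0.227685) = -0.670003
H' = -(-0.670003) = 0.670003 ≈ 0.6700

0.6700


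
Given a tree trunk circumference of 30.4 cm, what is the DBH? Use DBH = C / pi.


DBH = C / pi = 30.4 / 3.141593 = 9.67662 ≈ 9.68 cm

9.68 cm


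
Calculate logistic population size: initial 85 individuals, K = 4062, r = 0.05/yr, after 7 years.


(K - N0)/N0 = (4062 - 85)/85 = 3977/85 = 46.7882
r*t = 0.05 * 7 = 0.35; exp(-0.35) = 0.704688
46.7882 * 0.704688 = 32.9711
1 + 32.9711 = 33.9711
N = 4062 / 33.9711 = 119.572 ≈ 120

120


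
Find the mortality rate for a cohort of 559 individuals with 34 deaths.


Mortality rate = 34 / 559 = 0.060823 ≈ 0.0608

0.0608


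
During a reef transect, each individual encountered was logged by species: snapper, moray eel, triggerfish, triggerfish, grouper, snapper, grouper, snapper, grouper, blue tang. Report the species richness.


Total individuals logged = 10
Distinct species (count of individuals): snapper (3), moray eel (1), triggerfish (2), grouper (3), blue tang (1)
Species richness = number of distinct species = 5

5


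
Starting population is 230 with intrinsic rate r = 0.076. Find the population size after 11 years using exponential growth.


r*t = 0.076 * 11 = 0.836
exp(0.836) = 2.30712
N = 230 * 2.30712 = 530.638 ≈ 531

531


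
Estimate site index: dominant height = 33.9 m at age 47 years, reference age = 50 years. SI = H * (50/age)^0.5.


50/47 = 1.06383
(1.06383)^0.5 = 1.03142
SI = 33.9 * 1.03142 = 34.9651 ≈ 35.0 m

35.0 m


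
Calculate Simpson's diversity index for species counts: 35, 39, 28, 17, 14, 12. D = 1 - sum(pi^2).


Total N = 35 + 39 + 28 + 17 + 14 + 12 = 145
Per-species terms:
  p = 35/145 = 0.241379; p^2 = 0.241379^2 = 0.058264
  p = 39/145 = 0.268966; p^2 = 0.268966^2 = 0.072343
  p = 28/145 = 0.193103; p^2 = 0.193103^2 = 0.037289
  p = 17/145 = 0.117241; p^2 = 0.117241^2 = 0.013745
  p = 14/145 = 0.096552; p^2 = 0.096552^2 = 0.009322
  p = 12/145 = 0.082759; p^2 = 0.082759^2 = 0.006849
sum(p^2) = 0.058264 + 0.072343 + 0.037289 + 0.013745 + 0.009322 + 0.006849 = 0.197812
D = 1 - 0.197812 = 0.802188 ≈ 0.8022

0.8022


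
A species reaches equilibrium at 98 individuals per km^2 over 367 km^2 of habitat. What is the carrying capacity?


K = 98 * 367 = 35966 individuals

35966 individuals


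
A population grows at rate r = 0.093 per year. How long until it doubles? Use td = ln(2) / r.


td = ln(2) / 0.093 = 0.693147 / 0.093 = 7.45319 ≈ 7.5 years

7.5 years


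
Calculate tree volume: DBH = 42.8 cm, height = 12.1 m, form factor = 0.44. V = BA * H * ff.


(D/200)^2 = (42.8/200)^2 = 0.214^2 = 0.045796
BA = 3.141593 * 0.045796 = 0.143872 m^2
V = 0.143872 * 12.1 * 0.44 = 0.765975 ≈ 0.766 m^3

0.766 m^3


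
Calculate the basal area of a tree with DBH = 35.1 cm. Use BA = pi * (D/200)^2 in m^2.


D/200 = 35.1/200 = 0.1755 m
(D/200)^2 = 0.1755^2 = 0.03080025
BA = 3.141593 * 0.03080025 = 0.0967618 ≈ 0.0968 m^2

0.0968 m^2


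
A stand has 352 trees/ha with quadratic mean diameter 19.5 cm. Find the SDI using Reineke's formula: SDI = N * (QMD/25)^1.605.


QMD/25 = 19.5/25 = 0.78
(0.78)^1.605 = exp(1.605 * ln(0.78)) = exp(1.605 * (-0.248461)) = exp(-0.398780) = 0.671138
SDI = 352 * 0.671138 = 236.241 ≈ 236

236


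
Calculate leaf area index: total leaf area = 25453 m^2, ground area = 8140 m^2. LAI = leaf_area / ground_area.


LAI = 25453 / 8140 = 3.1269 ≈ 3.13

3.13


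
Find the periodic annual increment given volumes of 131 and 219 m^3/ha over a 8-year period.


PAI = (V2 - V1) / period = (219 - 131) / 8 = 88 / 8 = 11.00 m^3/ha/yr

11.00 m^3/ha/yr


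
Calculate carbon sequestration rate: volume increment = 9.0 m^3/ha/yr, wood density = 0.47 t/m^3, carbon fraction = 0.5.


C = 9.0 * 0.47 * 0.5 = 2.115 ≈ 2.12 t C/ha/yr

2.12 t C/ha/yr


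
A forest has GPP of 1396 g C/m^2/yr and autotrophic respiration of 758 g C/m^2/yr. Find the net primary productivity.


NPP = GPP - Ra = 1396 - 758 = 638 g C/m^2/yr

638 g C/m^2/yr


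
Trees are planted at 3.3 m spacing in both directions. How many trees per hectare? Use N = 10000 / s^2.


N = 10000 / 3.3^2 = 10000 / 10.89 = 918.274 ≈ 918 trees/ha

918 trees/ha


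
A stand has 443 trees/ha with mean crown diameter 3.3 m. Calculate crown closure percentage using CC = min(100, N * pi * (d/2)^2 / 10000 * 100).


(d/2)^2 = (3.3/2)^2 = 1.65^2 = 2.7225
Crown area = 3.141593 * 2.7225 = 8.55299 m^2
N * area / 10000 * 100 = 443 * 8.55299 / 10000 * 100 = 37.8897
CC = min(100, 37.8897) = 37.8897 ≈ 37.9%

37.9%


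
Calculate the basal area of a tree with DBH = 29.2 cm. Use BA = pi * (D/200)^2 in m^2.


D/200 = 29.2/200 = 0.146 m
(D/200)^2 = 0.146^2 = 0.021316
BA = 3.141593 * 0.021316 = 0.0669662 ≈ 0.0670 m^2

0.0670 m^2


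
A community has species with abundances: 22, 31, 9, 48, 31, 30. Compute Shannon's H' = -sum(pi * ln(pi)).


Total N = 22 + 31 + 9 + 48 + 31 + 30 = 171
Per-species terms:
  p = 22/171 = 0.128655; ln(p) = -2.050621; p*ln(p) = 0.128655 * (-2.050621) = -0.263823
  p = 31/171 = 0.181287; ln(p) = -1.707674; p*ln(p) = 0.181287 * (-1.707674) = -0.309579
  p = 9/171 = 0.052632; ln(p) = -2.944431; p*ln(p) = 0.052632 * (-2.944431) = -0.154971
  p = 48/171 = 0.280702; ln(p) = -1.270462; p*ln(p) = 0.280702 * (-1.270462) = -0.356621
  p = 31/171 = 0.181287; ln(p) = -1.707674; p*ln(p) = 0.181287 * (-1.707674) = -0.309579
  p = 30/171 = 0.175439; ln(p) = -1.740464; p*ln(p) = 0.175439 * (-1.740464) = -0.305345
sum(p*ln(p)) = (-0.263823) + (-0.309579) + (-0.154971) + (-0.356621) + (-0.309579) + (-0.305345) = -1.699918
H' = -(-1.699918) = 1.699918 ≈ 1.6999

1.6999


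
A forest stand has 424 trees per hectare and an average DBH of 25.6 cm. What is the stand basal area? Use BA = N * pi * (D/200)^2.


(D/200)^2 = (25.6/200)^2 = 0.128^2 = 0.016384
Individual BA = 3.141593 * 0.016384 = 0.0514719 m^2
Stand BA = 424 * 0.0514719 = 21.8241 ≈ 21.82 m^2/ha

21.82 m^2/ha


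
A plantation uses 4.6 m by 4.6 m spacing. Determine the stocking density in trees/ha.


N = 10000 / 4.6^2 = 10000 / 21.16 = 472.590 ≈ 473 trees/ha

473 trees/ha


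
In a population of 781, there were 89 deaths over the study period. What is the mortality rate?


Mortality rate = 89 / 781 = 0.113956 ≈ 0.1140

0.1140


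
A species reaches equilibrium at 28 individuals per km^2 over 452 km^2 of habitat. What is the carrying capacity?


K = 28 * 452 = 12656 individuals

12656 individuals


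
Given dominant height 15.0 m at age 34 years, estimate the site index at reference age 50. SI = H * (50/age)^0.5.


50/34 = 1.47059
(1.47059)^0.5 = 1.21268
SI = 15.0 * 1.21268 = 18.1902 ≈ 18.2 m

18.2 m


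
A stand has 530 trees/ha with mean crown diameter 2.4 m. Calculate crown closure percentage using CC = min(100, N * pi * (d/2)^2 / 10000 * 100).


(d/2)^2 = (2.4/2)^2 = 1.2^2 = 1.44
Crown area = 3.141593 * 1.44 = 4.52389 m^2
N * area / 10000 * 100 = 530 * 4.52389 / 10000 * 100 = 23.9766
CC = min(100, 23.9766) = 23.9766 ≈ 24.0%

24.0%


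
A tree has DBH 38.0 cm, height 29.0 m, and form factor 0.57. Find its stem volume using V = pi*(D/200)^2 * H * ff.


(D/200)^2 = (38.0/200)^2 = 0.19^2 = 0.0361
BA = 3.141593 * 0.0361 = 0.113412 m^2
V = 0.113412 * 29.0 * 0.57 = 1.87470 ≈ 1.875 m^3

1.875 m^3


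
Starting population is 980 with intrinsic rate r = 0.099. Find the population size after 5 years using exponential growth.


r*t = 0.099 * 5 = 0.495
exp(0.495) = 1.64050
N = 980 * 1.64050 = 1607.69 ≈ 1608

1608


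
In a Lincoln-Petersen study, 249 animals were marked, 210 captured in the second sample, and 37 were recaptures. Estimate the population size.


N = M * C / R = 249 * 210 / 37 = 52290 / 37 = 1413.24 ≈ 1413

1413 individuals


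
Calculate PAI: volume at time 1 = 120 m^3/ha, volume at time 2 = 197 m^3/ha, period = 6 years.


PAI = (V2 - V1) / period = (197 - 120) / 6 = 77 / 6 = 12.8333 ≈ 12.83 m^3/ha/yr

12.83 m^3/ha/yr


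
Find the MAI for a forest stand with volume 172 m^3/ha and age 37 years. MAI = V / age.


MAI = 172 / 37 = 4.6486 ≈ 4.65 m^3/ha/yr

4.65 m^3/ha/yr


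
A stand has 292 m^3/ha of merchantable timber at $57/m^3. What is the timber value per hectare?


Value = 292 * 57 = $16644/ha

$16644/ha


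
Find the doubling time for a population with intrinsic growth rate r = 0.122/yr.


td = ln(2) / 0.122 = 0.693147 / 0.122 = 5.68153 ≈ 5.7 years

5.7 years


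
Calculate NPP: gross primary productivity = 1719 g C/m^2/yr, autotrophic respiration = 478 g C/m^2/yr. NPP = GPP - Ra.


NPP = GPP - Ra = 1719 - 478 = 1241 g C/m^2/yr

1241 g C/m^2/yr


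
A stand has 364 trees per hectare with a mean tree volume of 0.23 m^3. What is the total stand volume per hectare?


V_stand = 364 * 0.23 = 83.72 ≈ 83.7 m^3/ha

83.7 m^3/ha


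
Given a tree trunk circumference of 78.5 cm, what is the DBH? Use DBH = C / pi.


DBH = C / pi = 78.5 / 3.141593 = 24.9873 ≈ 24.99 cm

24.99 cm


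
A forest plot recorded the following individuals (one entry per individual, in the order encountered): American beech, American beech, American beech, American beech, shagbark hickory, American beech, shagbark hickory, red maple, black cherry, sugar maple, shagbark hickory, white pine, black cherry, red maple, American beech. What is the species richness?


Total individuals logged = 15
Distinct species (count of individuals): American beech (6), shagbark hickory (3), red maple (2), black cherry (2), sugar maple (1), white pine (1)
Species richness = number of distinct species = 6

6


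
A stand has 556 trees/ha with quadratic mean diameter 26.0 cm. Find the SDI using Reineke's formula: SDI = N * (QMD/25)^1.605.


QMD/25 = 26.0/25 = 1.04
(1.04)^1.605 = exp(1.605 * ln(1.04)) = exp(1.605 * 0.0392207) = exp(0.0629492) = 1.06497
SDI = 556 * 1.06497 = 592.123 ≈ 592

592


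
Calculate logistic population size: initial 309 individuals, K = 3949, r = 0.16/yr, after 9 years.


(K - N0)/N0 = (3949 - 309)/309 = 3640/309 = 11.7799
r*t = 0.16 * 9 = 1.44; exp(-1.44) = 0.236928
11.7799 * 0.236928 = 2.79099
1 + 2.79099 = 3.79099
N = 3949 / 3.79099 = 1041.68 ≈ 1042

1042


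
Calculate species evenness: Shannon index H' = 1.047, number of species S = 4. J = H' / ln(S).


ln(4) = 1.38629
J = H' / ln(S) = 1.047 / 1.38629 = 0.755253 ≈ 0.7553

0.7553


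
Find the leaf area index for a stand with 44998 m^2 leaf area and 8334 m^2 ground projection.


LAI = 44998 / 8334 = 5.3993 ≈ 5.40

5.40


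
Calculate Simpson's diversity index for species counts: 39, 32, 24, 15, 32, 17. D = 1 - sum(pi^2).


Total N = 39 + 32 + 24 + 15 + 32 + 17 = 159
Per-species terms:
  p = 39/159 = 0.245283; p^2 = 0.245283^2 = 0.060164
  p = 32/159 = 0.201258; p^2 = 0.201258^2 = 0.040505
  p = 24/159 = 0.150943; p^2 = 0.150943^2 = 0.022784
  p = 15/159 = 0.094340; p^2 = 0.094340^2 = 0.008900
  p = 32/159 = 0.201258; p^2 = 0.201258^2 = 0.040505
  p = 17/159 = 0.106918; p^2 = 0.106918^2 = 0.011431
sum(p^2) = 0.060164 + 0.040505 + 0.022784 + 0.008900 + 0.040505 + 0.011431 = 0.184289
D = 1 - 0.184289 = 0.815711 ≈ 0.8157

0.8157


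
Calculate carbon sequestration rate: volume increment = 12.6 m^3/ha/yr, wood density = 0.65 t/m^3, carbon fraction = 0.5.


C = 12.6 * 0.65 * 0.5 = 4.095 ≈ 4.10 t C/ha/yr

4.10 t C/ha/yr


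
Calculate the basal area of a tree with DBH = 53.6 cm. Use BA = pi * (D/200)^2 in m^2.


D/200 = 53.6/200 = 0.268 m
(D/200)^2 = 0.268^2 = 0.071824
BA = 3.141593 * 0.071824 = 0.225642 ≈ 0.2256 m^2

0.2256 m^2


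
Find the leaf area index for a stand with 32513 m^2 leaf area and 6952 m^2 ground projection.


LAI = 32513 / 6952 = 4.6768 ≈ 4.68

4.68


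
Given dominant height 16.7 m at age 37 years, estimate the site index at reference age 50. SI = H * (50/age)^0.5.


50/37 = 1.35135
(1.35135)^0.5 = 1.16248
SI = 16.7 * 1.16248 = 19.4134 ≈ 19.4 m

19.4 m


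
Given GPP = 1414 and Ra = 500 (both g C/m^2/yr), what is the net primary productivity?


NPP = GPP - Ra = 1414 - 500 = 914 g C/m^2/yr

914 g C/m^2/yr


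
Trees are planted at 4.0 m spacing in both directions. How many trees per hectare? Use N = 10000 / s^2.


N = 10000 / 4.0^2 = 10000 / 16 = 625.000 ≈ 625 trees/ha

625 trees/ha


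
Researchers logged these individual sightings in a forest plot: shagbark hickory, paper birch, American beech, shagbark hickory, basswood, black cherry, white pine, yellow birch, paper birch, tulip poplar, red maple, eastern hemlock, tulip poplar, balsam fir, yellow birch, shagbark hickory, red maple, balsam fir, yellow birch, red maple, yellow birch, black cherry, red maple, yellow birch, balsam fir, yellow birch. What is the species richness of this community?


Total individuals logged = 26
Distinct species (count of individuals): shagbark hickory (3), paper birch (2), American beech (1), basswood (1), black cherry (2), white pine (1), yellow birch (6), tulip poplar (2), red maple (4), eastern hemlock (1), balsam fir (3)
Species richness = number of distinct species = 11

11


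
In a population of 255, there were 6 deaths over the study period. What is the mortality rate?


Mortality rate = 6 / 255 = 0.023529 ≈ 0.0235

0.0235


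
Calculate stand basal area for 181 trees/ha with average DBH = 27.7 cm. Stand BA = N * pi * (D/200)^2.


(D/200)^2 = (27.7/200)^2 = 0.1385^2 = 0.01918225
Individual BA = 3.141593 * 0.01918225 = 0.0602628 m^2
Stand BA = 181 * 0.0602628 = 10.9076 ≈ 10.91 m^2/ha

10.91 m^2/ha


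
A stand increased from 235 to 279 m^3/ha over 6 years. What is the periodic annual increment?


PAI = (V2 - V1) / period = (279 - 235) / 6 = 44 / 6 = 7.3333 ≈ 7.33 m^3/ha/yr

7.33 m^3/ha/yr


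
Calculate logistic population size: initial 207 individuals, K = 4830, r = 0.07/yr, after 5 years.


(K - N0)/N0 = (4830 - 207)/207 = 4623/207 = 22.3333
r*t = 0.07 * 5 = 0.35; exp(-0.35) = 0.704688
22.3333 * 0.704688 = 15.7380
1 + 15.7380 = 16.7380
N = 4830 / 16.7380 = 288.565 ≈ 289

289


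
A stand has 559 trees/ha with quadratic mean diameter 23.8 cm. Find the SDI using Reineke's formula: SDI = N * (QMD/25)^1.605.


QMD/25 = 23.8/25 = 0.952
(0.952)^1.605 = exp(1.605 * ln(0.952)) = exp(1.605 * (-0.0491902)) = exp(-0.0789503) = 0.924086
SDI = 559 * 0.924086 = 516.564 ≈ 517

517


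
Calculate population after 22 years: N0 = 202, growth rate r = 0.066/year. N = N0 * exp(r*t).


r*t = 0.066 * 22 = 1.452
exp(1.452) = 4.27165
N = 202 * 4.27165 = 862.873 ≈ 863

863


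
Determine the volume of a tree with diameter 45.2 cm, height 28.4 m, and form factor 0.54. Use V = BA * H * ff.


(D/200)^2 = (45.2/200)^2 = 0.226^2 = 0.051076
BA = 3.141593 * 0.051076 = 0.160460 m^2
V = 0.160460 * 28.4 * 0.54 = 2.46081 ≈ 2.461 m^3

2.461 m^3


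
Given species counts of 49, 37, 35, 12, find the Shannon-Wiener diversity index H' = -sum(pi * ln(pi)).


Total N = 49 + 37 + 35 + 12 = 133
Per-species terms:
  p = 49/133 = 0.368421; ln(p) = -0.998529; p*ln(p) = 0.368421 * (-0.998529) = -0.367879
  p = 37/133 = 0.278195; ln(p) = -1.279433; p*ln(p) = 0.278195 * (-1.279433) = -0.355932
  p = 35/133 = 0.263158; ln(p) = -1.335001; p*ln(p) = 0.263158 * (-1.335001) = -0.351316
  p = 12/133 = 0.090226; ln(p) = -2.405438; p*ln(p) = 0.090226 * (-2.405438) = -0.217033
sum(p*ln(p)) = (-0.367879) + (-0.355932) + (-0.351316) + (-0.217033) = -1.292160
H' = -(-1.292160) = 1.292160 ≈ 1.2922

1.2922


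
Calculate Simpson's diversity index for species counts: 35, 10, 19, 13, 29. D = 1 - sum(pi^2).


Total N = 35 + 10 + 19 + 13 + 29 = 106
Per-species terms:
  p = 35/106 = 0.330189; p^2 = 0.330189^2 = 0.109025
  p = 10/106 = 0.094340; p^2 = 0.094340^2 = 0.008900
  p = 19/106 = 0.179245; p^2 = 0.179245^2 = 0.032129
  p = 13/106 = 0.122642; p^2 = 0.122642^2 = 0.015041
  p = 29/106 = 0.273585; p^2 = 0.273585^2 = 0.074849
sum(p^2) = 0.109025 + 0.008900 + 0.032129 + 0.015041 + 0.074849 = 0.239944
D = 1 - 0.239944 = 0.760056 ≈ 0.7601

0.7601


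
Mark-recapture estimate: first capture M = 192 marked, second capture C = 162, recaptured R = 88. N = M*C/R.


N = M * C / R = 192 * 162 / 88 = 31104 / 88 = 353.45 ≈ 353

353 individuals


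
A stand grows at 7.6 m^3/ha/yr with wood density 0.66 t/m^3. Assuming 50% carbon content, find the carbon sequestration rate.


C = 7.6 * 0.66 * 0.5 = 2.508 ≈ 2.51 t C/ha/yr

2.51 t C/ha/yr


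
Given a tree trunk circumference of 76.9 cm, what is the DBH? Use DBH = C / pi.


DBH = C / pi = 76.9 / 3.141593 = 24.4780 ≈ 24.48 cm

24.48 cm


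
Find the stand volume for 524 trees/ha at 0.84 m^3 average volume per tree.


V_stand = 524 * 0.84 = 440.16 ≈ 440.2 m^3/ha

440.2 m^3/ha


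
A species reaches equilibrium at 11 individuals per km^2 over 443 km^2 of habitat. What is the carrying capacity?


K = 11 * 443 = 4873 individuals

4873 individuals


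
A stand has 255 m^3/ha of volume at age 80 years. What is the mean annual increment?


MAI = 255 / 80 = 3.1875 ≈ 3.19 m^3/ha/yr

3.19 m^3/ha/yr


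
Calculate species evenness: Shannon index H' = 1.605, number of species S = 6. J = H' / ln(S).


ln(6) = 1.79176
J = H' / ln(S) = 1.605 / 1.79176 = 0.895767 ≈ 0.8958

0.8958


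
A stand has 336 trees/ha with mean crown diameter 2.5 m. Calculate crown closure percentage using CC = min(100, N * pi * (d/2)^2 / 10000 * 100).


(d/2)^2 = (2.5/2)^2 = 1.25^2 = 1.5625
Crown area = 3.141593 * 1.5625 = 4.90874 m^2
N * area / 10000 * 100 = 336 * 4.90874 / 10000 * 100 = 16.4934
CC = min(100, 16.4934) = 16.4934 ≈ 16.5%

16.5%


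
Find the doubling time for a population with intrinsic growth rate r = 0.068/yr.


td = ln(2) / 0.068 = 0.693147 / 0.068 = 10.1933 ≈ 10.2 years

10.2 years


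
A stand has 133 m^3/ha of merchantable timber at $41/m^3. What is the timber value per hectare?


Value = 133 * 41 = $5453/ha

$5453/ha


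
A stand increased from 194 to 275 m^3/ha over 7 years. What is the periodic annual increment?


PAI = (V2 - V1) / period = (275 - 194) / 7 = 81 / 7 = 11.5714 ≈ 11.57 m^3/ha/yr

11.57 m^3/ha/yr


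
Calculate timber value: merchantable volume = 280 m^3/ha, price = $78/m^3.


Value = 280 * 78 = $21840/ha

$21840/ha


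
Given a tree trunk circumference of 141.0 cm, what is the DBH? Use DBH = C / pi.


DBH = C / pi = 141.0 / 3.141593 = 44.8817 ≈ 44.88 cm

44.88 cm


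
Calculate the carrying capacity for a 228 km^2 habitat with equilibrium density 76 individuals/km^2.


K = 76 * 228 = 17328 individuals

17328 individuals


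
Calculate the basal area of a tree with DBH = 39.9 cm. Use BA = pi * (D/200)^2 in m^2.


D/200 = 39.9/200 = 0.1995 m
(D/200)^2 = 0.1995^2 = 0.03980025
BA = 3.141593 * 0.03980025 = 0.125036 ≈ 0.1250 m^2

0.1250 m^2


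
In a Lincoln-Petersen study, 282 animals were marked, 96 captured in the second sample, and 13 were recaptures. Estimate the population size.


N = M * C / R = 282 * 96 / 13 = 27072 / 13 = 2082.46 ≈ 2082

2082 individuals


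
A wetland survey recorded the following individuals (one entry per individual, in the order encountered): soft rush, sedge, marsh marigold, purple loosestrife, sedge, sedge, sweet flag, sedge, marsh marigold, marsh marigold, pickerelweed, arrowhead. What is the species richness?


Total individuals logged = 12
Distinct species (count of individuals): soft rush (1), sedge (4), marsh marigold (3), purple loosestrife (1), sweet flag (1), pickerelweed (1), arrowhead (1)
Species richness = number of distinct species = 7

7


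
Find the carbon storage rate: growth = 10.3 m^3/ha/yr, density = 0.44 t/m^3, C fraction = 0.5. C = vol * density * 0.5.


C = 10.3 * 0.44 * 0.5 = 2.266 ≈ 2.27 t C/ha/yr

2.27 t C/ha/yr


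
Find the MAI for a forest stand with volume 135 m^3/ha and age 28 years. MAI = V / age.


MAI = 135 / 28 = 4.8214 ≈ 4.82 m^3/ha/yr

4.82 m^3/ha/yr


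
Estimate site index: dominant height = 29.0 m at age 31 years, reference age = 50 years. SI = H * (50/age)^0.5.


50/31 = 1.61290
(1.61290)^0.5 = 1.27000
SI = 29.0 * 1.27000 = 36.8300 ≈ 36.8 m

36.8 m


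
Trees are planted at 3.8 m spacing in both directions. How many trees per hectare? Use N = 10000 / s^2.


N = 10000 / 3.8^2 = 10000 / 14.44 = 692.521 ≈ 693 trees/ha

693 trees/ha


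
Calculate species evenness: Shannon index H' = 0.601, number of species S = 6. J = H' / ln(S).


ln(6) = 1.79176
J = H' / ln(S) = 0.601 / 1.79176 = 0.335424 ≈ 0.3354

0.3354


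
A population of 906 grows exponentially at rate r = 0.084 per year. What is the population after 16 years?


r*t = 0.084 * 16 = 1.344
exp(1.344) = 3.83435
N = 906 * 3.83435 = 3473.92 ≈ 3474

3474


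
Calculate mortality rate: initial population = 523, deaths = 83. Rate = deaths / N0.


Mortality rate = 83 / 523 = 0.158700 ≈ 0.1587

0.1587


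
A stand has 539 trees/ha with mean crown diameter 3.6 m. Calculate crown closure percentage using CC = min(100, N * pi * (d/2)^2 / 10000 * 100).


(d/2)^2 = (3.6/2)^2 = 1.8^2 = 3.24
Crown area = 3.141593 * 3.24 = 10.1788 m^2
N * area / 10000 * 100 = 539 * 10.1788 / 10000 * 100 = 54.8637
CC = min(100, 54.8637) = 54.8637 ≈ 54.9%

54.9%


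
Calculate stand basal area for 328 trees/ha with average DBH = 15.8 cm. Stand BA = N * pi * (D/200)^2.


(D/200)^2 = (15.8/200)^2 = 0.079^2 = 0.006241
Individual BA = 3.141593 * 0.006241 = 0.0196067 m^2
Stand BA = 328 * 0.0196067 = 6.43100 ≈ 6.43 m^2/ha

6.43 m^2/ha


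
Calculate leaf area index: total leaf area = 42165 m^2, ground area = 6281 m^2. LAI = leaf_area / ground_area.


LAI = 42165 / 6281 = 6.7131 ≈ 6.71

6.71


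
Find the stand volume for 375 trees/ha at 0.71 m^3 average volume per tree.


V_stand = 375 * 0.71 = 266.25 ≈ 266.3 m^3/ha

266.3 m^3/ha


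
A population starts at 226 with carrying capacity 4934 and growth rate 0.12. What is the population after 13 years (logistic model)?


(K - N0)/N0 = (4934 - 226)/226 = 4708/226 = 20.8319
r*t = 0.12 * 13 = 1.56; exp(-1.56) = 0.210136
20.8319 * 0.210136 = 4.37753
1 + 4.37753 = 5.37753
N = 4934 / 5.37753 = 917.522 ≈ 918

918


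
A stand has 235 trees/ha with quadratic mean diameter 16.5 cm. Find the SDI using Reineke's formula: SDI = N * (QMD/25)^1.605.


QMD/25 = 16.5/25 = 0.66
(0.66)^1.605 = exp(1.605 * ln(0.66)) = exp(1.605 * (-0.415515)) = exp(-0.666902) = 0.513296
SDI = 235 * 0.513296 = 120.625 ≈ 121

121


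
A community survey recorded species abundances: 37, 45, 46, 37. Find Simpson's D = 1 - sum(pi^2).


Total N = 37 + 45 + 46 + 37 = 165
Per-species terms:
  p = 37/165 = 0.224242; p^2 = 0.224242^2 = 0.050284
  p = 45/165 = 0.272727; p^2 = 0.272727^2 = 0.074380
  p = 46/165 = 0.278788; p^2 = 0.278788^2 = 0.077723
  p = 37/165 = 0.224242; p^2 = 0.224242^2 = 0.050284
sum(p^2) = 0.050284 + 0.074380 + 0.077723 + 0.050284 = 0.252671
D = 1 - 0.252671 = 0.747329 ≈ 0.7473

0.7473


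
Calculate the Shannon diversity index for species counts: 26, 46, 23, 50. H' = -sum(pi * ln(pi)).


Total N = 26 + 46 + 23 + 50 = 145
Per-species terms:
  p = 26/145 = 0.179310; ln(p) = -1.718639; p*ln(p) = 0.179310 * (-1.718639) = -0.308169
  p = 46/145 = 0.317241; ln(p) = -1.148094; p*ln(p) = 0.317241 * (-1.148094) = -0.364222
  p = 23/145 = 0.158621; ln(p) = -1.841238; p*ln(p) = 0.158621 * (-1.841238) = -0.292059
  p = 50/145 = 0.344828; ln(p) = -1.064710; p*ln(p) = 0.344828 * (-1.064710) = -0.367142
sum(p*ln(p)) = (-0.308169) + (-0.364222) + (-0.292059) + (-0.367142) = -1.331592
H' = -(-1.331592) = 1.331592 ≈ 1.3316

1.3316
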